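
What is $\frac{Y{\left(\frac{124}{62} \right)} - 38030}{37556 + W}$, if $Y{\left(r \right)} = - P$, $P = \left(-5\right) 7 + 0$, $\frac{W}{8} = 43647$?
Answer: $- \frac{37995}{386732} \approx -0.098246$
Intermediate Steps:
$W = 349176$ ($W = 8 \cdot 43647 = 349176$)
$P = -35$ ($P = -35 + 0 = -35$)
$Y{\left(r \right)} = 35$ ($Y{\left(r \right)} = \left(-1\right) \left(-35\right) = 35$)
$\frac{Y{\left(\frac{124}{62} \right)} - 38030}{37556 + W} = \frac{35 - 38030}{37556 + 349176} = - \frac{37995}{386732}$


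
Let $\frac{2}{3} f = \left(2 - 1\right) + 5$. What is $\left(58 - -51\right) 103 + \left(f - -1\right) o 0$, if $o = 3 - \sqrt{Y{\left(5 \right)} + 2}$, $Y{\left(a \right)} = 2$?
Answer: $11227$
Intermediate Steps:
$f = 9$ ($f = \frac{3 \left(\left(2 - 1\right) + 5\right)}{2} = \frac{3 \left(1 + 5\right)}{2} = \frac{3}{2} \cdot 6 = 9$)
$o = 1$ ($o = 3 - \sqrt{2 + 2} = 3 - \sqrt{4} = 3 - 2 = 1$)
$\left(58 - -51\right) 103 + \left(f - -1\right) o 0 = \left(58 - -51\right) 103 + \left(9 - -1\right) 1 \cdot 0 = \left(58 + 51\right) 103 + \left(9 + 1\right) 1 \cdot 0 = 109 \cdot 103 + 10 \cdot 1 \cdot 0 = 11227 + 10 \cdot 0 = 11227 + 0 = 11227$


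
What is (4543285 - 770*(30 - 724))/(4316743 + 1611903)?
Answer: 5077665/5928646 ≈ 0.85646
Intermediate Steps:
(4543285 - 770*(30 - 724))/(4316743 + 1611903) = (4543285 - 770*(-694))/5928646 = (4543285 + 534380)*(1/5928646) = 5077665*(1/5928646) = 5077665/5928646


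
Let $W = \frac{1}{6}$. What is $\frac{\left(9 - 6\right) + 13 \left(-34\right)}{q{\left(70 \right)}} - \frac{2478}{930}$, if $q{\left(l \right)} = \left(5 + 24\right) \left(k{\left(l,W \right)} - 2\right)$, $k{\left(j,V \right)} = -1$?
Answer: $\frac{32114}{13485} \approx 2.3815$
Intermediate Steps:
$W = \frac{1}{6} \approx 0.16667$
$q{\left(l \right)} = -87$ ($q{\left(l \right)} = \left(5 + 24\right) \left(-1 - 2\right) = 29 \left(-3\right) = -87$)
$\frac{\left(9 - 6\right) + 13 \left(-34\right)}{q{\left(70 \right)}} - \frac{2478}{930} = \frac{\left(9 - 6\right) + 13 \left(-34\right)}{-87} - \frac{2478}{930} = \left(3 - 442\right) \left(- \frac{1}{87}\right) - \frac{413}{155} = \left(-439\right) \left(- \frac{1}{87}\right) - \frac{413}{155} = \frac{439}{87} - \frac{413}{155} = \frac{32114}{13485}$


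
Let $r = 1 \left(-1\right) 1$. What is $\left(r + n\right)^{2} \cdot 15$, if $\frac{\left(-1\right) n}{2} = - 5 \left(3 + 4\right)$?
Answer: $71415$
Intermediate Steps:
$r = -1$ ($r = \left(-1\right) 1 = -1$)
$n = 70$ ($n = - 2 \left(- 5 \left(3 + 4\right)\right) = - 2 \left(\left(-5\right) 7\right) = \left(-2\right) \left(-35\right) = 70$)
$\left(r + n\right)^{2} \cdot 15 = \left(-1 + 70\right)^{2} \cdot 15 = 69^{2} \cdot 15 = 4761 \cdot 15 = 71415$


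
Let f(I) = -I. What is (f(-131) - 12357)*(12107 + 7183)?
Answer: -235839540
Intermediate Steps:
(f(-131) - 12357)*(12107 + 7183) = (-1*(-131) - 12357)*(12107 + 7183) = (131 - 12357)*19290 = -12226*19290 = -235839540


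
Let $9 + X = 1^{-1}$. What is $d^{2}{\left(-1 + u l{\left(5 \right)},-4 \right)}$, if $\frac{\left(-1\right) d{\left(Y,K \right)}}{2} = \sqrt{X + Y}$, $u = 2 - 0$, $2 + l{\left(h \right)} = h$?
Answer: $-12$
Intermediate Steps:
$X = -8$ ($X = -9 + 1^{-1} = -9 + 1 = -8$)
$l{\left(h \right)} = -2 + h$
$u = 2$ ($u = 2 + 0 = 2$)
$d{\left(Y,K \right)} = - 2 \sqrt{-8 + Y}$
$d^{2}{\left(-1 + u l{\left(5 \right)},-4 \right)} = \left(- 2 \sqrt{-8 - \left(1 - 2 \left(-2 + 5\right)\right)}\right)^{2} = \left(- 2 \sqrt{-8 + \left(-1 + 2 \cdot 3\right)}\right)^{2} = \left(- 2 \sqrt{-8 + \left(-1 + 6\right)}\right)^{2} = \left(- 2 \sqrt{-8 + 5}\right)^{2} = \left(- 2 \sqrt{-3}\right)^{2} = \left(- 2 i \sqrt{3}\right)^{2} = -12$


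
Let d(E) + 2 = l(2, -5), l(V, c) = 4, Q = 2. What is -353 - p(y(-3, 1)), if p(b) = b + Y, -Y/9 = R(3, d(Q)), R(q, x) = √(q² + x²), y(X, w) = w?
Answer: -354 + 9*√13 ≈ -321.55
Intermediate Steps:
d(E) = 2 (d(E) = -2 + 4 = 2)
Y = -9*√13 (Y = -9*√(3² + 2²) = -9*√(9 + 4) = -9*√13 ≈ -32.450)
p(b) = b - 9*√13
-353 - p(y(-3, 1)) = -353 - (1 - 9*√13) = -353 + (-1 + 9*√13) = -354 + 9*√13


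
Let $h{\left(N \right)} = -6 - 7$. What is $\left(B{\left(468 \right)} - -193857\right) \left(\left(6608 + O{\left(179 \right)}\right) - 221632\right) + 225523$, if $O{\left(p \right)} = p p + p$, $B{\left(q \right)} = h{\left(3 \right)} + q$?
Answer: $-35520785325$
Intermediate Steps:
$h{\left(N \right)} = -13$
$B{\left(q \right)} = -13 + q$
$O{\left(p \right)} = p + p^{2}$ ($O{\left(p \right)} = p^{2} + p = p + p^{2}$)
$\left(B{\left(468 \right)} - -193857\right) \left(\left(6608 + O{\left(179 \right)}\right) - 221632\right) + 225523 = \left(\left(-13 + 468\right) - -193857\right) \left(\left(6608 + 179 \left(1 + 179\right)\right) - 221632\right) + 225523 = \left(455 + 193857\right) \left(\left(6608 + 179 \cdot 180\right) - 221632\right) + 225523 = 194312 \left(\left(6608 + 32220\right) - 221632\right) + 225523 = 194312 \left(38828 - 221632\right) + 225523 = 194312 \left(-182804\right) + 225523 = -35521010848 + 225523 = -35520785325$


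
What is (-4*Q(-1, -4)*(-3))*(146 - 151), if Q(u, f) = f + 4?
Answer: 0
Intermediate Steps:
Q(u, f) = 4 + f
(-4*Q(-1, -4)*(-3))*(146 - 151) = (-4*(4 - 4)*(-3))*(146 - 151) = (-4*0*(-3))*(-5) = (0*(-3))*(-5) = 0*(-5) = 0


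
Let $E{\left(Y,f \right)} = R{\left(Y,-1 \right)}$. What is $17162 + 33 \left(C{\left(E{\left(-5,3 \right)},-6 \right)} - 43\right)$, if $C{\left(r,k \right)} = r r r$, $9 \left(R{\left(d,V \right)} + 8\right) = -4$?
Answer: $- \frac{1003187}{243} \approx -4128.3$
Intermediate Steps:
$R{\left(d,V \right)} = - \frac{76}{9}$ ($R{\left(d,V \right)} = -8 + \frac{1}{9} \left(-4\right) = -8 - \frac{4}{9} = - \frac{76}{9}$)
$E{\left(Y,f \right)} = - \frac{76}{9}$
$C{\left(r,k \right)} = r^{3}$ ($C{\left(r,k \right)} = r^{2} r = r^{3}$)
$17162 + 33 \left(C{\left(E{\left(-5,3 \right)},-6 \right)} - 43\right) = 17162 + 33 \left(\left(- \frac{76}{9}\right)^{3} - 43\right) = 17162 + 33 \left(- \frac{438976}{729} - 43\right) = 17162 + 33 \left(- \frac{470323}{729}\right) = 17162 - \frac{5173553}{243} = - \frac{1003187}{243}$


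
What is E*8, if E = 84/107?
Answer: 672/107 ≈ 6.2804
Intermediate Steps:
E = 84/107 (E = 84*(1/107) = 84/107 ≈ 0.78505)
E*8 = (84/107)*8 = 672/107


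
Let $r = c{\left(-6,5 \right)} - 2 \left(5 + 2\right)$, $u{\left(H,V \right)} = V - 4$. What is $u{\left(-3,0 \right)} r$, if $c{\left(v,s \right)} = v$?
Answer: $80$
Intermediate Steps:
$u{\left(H,V \right)} = -4 + V$
$r = -20$ ($r = -6 - 2 \left(5 + 2\right) = -6 - 2 \cdot 7 = -6 - 14 = -20$)
$u{\left(-3,0 \right)} r = \left(-4 + 0\right) \left(-20\right) = \left(-4\right) \left(-20\right) = 80$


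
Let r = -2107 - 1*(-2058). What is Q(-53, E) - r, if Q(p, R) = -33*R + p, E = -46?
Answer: 1514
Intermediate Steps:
Q(p, R) = p - 33*R
r = -49 (r = -2107 + 2058 = -49)
Q(-53, E) - r = (-53 - 33*(-46)) - 1*(-49) = (-53 + 1518) + 49 = 1465 + 49 = 1514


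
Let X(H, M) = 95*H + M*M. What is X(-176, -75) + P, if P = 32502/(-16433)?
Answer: -182356637/16433 ≈ -11097.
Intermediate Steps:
P = -32502/16433 (P = 32502*(-1/16433) = -32502/16433 ≈ -1.9778)
X(H, M) = M² + 95*H (X(H, M) = 95*H + M² = M² + 95*H)
X(-176, -75) + P = ((-75)² + 95*(-176)) - 32502/16433 = (5625 - 16720) - 32502/16433 = -11095 - 32502/16433 = -182356637/16433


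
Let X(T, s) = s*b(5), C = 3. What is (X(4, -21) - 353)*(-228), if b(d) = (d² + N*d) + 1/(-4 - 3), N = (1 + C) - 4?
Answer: 199500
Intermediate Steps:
N = 0 (N = (1 + 3) - 4 = 4 - 4 = 0)
b(d) = -⅐ + d² (b(d) = (d² + 0*d) + 1/(-4 - 3) = (d² + 0) + 1/(-7) = d² - ⅐ = -⅐ + d²)
X(T, s) = 174*s/7 (X(T, s) = s*(-⅐ + 5²) = s*(-⅐ + 25) = s*(174/7) = 174*s/7)
(X(4, -21) - 353)*(-228) = ((174/7)*(-21) - 353)*(-228) = (-522 - 353)*(-228) = -875*(-228) = 199500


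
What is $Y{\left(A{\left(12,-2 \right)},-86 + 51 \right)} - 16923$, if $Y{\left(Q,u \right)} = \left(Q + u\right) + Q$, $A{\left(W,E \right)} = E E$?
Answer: $-16950$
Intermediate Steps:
$A{\left(W,E \right)} = E^{2}$
$Y{\left(Q,u \right)} = u + 2 Q$
$Y{\left(A{\left(12,-2 \right)},-86 + 51 \right)} - 16923 = \left(\left(-86 + 51\right) + 2 \left(-2\right)^{2}\right) - 16923 = \left(-35 + 2 \cdot 4\right) - 16923 = \left(-35 + 8\right) - 16923 = -27 - 16923 = -16950$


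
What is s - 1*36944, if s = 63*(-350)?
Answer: -58994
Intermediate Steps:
s = -22050
s - 1*36944 = -22050 - 1*36944 = -22050 - 36944 = -58994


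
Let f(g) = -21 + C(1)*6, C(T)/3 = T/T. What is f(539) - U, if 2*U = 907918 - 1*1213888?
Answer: 152982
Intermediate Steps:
C(T) = 3 (C(T) = 3*(T/T) = 3*1 = 3)
U = -152985 (U = (907918 - 1*1213888)/2 = (907918 - 1213888)/2 = (½)*(-305970) = -152985)
f(g) = -3 (f(g) = -21 + 3*6 = -21 + 18 = -3)
f(539) - U = -3 - 1*(-152985) = -3 + 152985 = 152982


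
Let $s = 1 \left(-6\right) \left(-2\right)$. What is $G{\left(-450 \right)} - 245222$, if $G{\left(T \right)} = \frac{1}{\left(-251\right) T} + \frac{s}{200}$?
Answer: $- \frac{13848909061}{56475} \approx -2.4522 \cdot 10^{5}$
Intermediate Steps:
$s = 12$ ($s = \left(-6\right) \left(-2\right) = 12$)
$G{\left(T \right)} = \frac{3}{50} - \frac{1}{251 T}$ ($G{\left(T \right)} = \frac{1}{\left(-251\right) T} + \frac{12}{200} = - \frac{1}{251 T} + 12 \cdot \frac{1}{200} = - \frac{1}{251 T} + \frac{3}{50} = \frac{3}{50} - \frac{1}{251 T}$)
$G{\left(-450 \right)} - 245222 = \frac{-50 + 753 \left(-450\right)}{12550 \left(-450\right)} - 245222 = \frac{1}{12550} \left(- \frac{1}{450}\right) \left(-50 - 338850\right) - 245222 = \frac{1}{12550} \left(- \frac{1}{450}\right) \left(-338900\right) - 245222 = \frac{3389}{56475} - 245222 = - \frac{13848909061}{56475}$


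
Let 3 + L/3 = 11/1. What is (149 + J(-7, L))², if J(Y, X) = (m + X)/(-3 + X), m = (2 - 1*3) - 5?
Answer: 1100401/49 ≈ 22457.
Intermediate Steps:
L = 24 (L = -9 + 3*(11/1) = -9 + 3*(11*1) = -9 + 3*11 = -9 + 33 = 24)
m = -6 (m = (2 - 3) - 5 = -1 - 5 = -6)
J(Y, X) = (-6 + X)/(-3 + X)
(149 + J(-7, L))² = (149 + (-6 + 24)/(-3 + 24))² = (149 + 18/21)² = (149 + (1/21)*18)² = (149 + 6/7)² = (1049/7)² = 1100401/49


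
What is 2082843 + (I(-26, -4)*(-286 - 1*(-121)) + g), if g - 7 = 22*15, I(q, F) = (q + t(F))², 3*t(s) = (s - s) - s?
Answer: 5948360/3 ≈ 1.9828e+6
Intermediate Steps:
t(s) = -s/3 (t(s) = ((s - s) - s)/3 = (0 - s)/3 = (-s)/3 = -s/3)
I(q, F) = (q - F/3)²
g = 337 (g = 7 + 22*15 = 7 + 330 = 337)
2082843 + (I(-26, -4)*(-286 - 1*(-121)) + g) = 2082843 + (((-4 - 3*(-26))²/9)*(-286 - 1*(-121)) + 337) = 2082843 + (((-4 + 78)²/9)*(-286 + 121) + 337) = 2082843 + (((⅑)*74²)*(-165) + 337) = 2082843 + (((⅑)*5476)*(-165) + 337) = 2082843 + ((5476/9)*(-165) + 337) = 2082843 + (-301180/3 + 337) = 2082843 - 300169/3 = 5948360/3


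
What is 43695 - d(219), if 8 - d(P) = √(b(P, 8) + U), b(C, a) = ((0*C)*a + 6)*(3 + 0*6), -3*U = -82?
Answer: 43687 + 2*√102/3 ≈ 43694.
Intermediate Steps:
U = 82/3 (U = -⅓*(-82) = 82/3 ≈ 27.333)
b(C, a) = 18 (b(C, a) = (0*a + 6)*(3 + 0) = (0 + 6)*3 = 6*3 = 18)
d(P) = 8 - 2*√102/3 (d(P) = 8 - √(18 + 82/3) = 8 - √(136/3) = 8 - 2*√102/3)
43695 - d(219) = 43695 - (8 - 2*√102/3) = 43695 + (-8 + 2*√102/3) = 43687 + 2*√102/3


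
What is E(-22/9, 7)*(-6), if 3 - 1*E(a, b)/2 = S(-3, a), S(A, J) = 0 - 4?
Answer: -84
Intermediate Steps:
S(A, J) = -4
E(a, b) = 14 (E(a, b) = 6 - 2*(-4) = 6 + 8 = 14)
E(-22/9, 7)*(-6) = 14*(-6) = -84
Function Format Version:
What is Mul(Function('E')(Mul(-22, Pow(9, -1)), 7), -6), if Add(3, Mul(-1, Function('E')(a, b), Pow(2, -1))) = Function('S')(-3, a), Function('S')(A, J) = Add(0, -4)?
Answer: -84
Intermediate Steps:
Function('S')(A, J) = -4
Function('E')(a, b) = 14 (Function('E')(a, b) = Add(6, Mul(-2, -4)) = Add(6, 8) = 14)
Mul(Function('E')(Mul(-22, Pow(9, -1)), 7), -6) = Mul(14, -6) = -84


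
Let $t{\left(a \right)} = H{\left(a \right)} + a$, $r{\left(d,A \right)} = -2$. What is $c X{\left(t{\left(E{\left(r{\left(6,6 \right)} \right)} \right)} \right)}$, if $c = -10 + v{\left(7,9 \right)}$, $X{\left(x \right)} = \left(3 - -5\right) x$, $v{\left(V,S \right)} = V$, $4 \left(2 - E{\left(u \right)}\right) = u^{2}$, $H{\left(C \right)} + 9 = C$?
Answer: $168$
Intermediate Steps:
$H{\left(C \right)} = -9 + C$
$E{\left(u \right)} = 2 - \frac{u^{2}}{4}$
$t{\left(a \right)} = -9 + 2 a$ ($t{\left(a \right)} = \left(-9 + a\right) + a = -9 + 2 a$)
$X{\left(x \right)} = 8 x$ ($X{\left(x \right)} = \left(3 + 5\right) x = 8 x$)
$c = -3$ ($c = -10 + 7 = -3$)
$c X{\left(t{\left(E{\left(r{\left(6,6 \right)} \right)} \right)} \right)} = - 3 \cdot 8 \left(-9 + 2 \left(2 - \frac{\left(-2\right)^{2}}{4}\right)\right) = - 3 \cdot 8 \left(-9 + 2 \left(2 - 1\right)\right) = - 3 \cdot 8 \left(-9 + 2 \cdot 1\right) = - 3 \cdot 8 \left(-9 + 2\right) = - 3 \cdot 8 \left(-7\right) = \left(-3\right) \left(-56\right) = 168$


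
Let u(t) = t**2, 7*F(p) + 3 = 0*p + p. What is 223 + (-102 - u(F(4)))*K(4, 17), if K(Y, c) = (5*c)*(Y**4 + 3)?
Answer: -15720294/7 ≈ -2.2458e+6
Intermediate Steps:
F(p) = -3/7 + p/7 (F(p) = -3/7 + (0*p + p)/7 = -3/7 + (0 + p)/7 = -3/7 + p/7)
K(Y, c) = 5*c*(3 + Y**4) (K(Y, c) = (5*c)*(3 + Y**4) = 5*c*(3 + Y**4))
223 + (-102 - u(F(4)))*K(4, 17) = 223 + (-102 - (-3/7 + (1/7)*4)**2)*(5*17*(3 + 4**4)) = 223 + (-102 - (-3/7 + 4/7)**2)*(5*17*(3 + 256)) = 223 + (-102 - (1/7)**2)*(5*17*259) = 223 + (-102 - 1*1/49)*22015 = 223 + (-102 - 1/49)*22015 = 223 - 4999/49*22015 = 223 - 15721855/7 = -15720294/7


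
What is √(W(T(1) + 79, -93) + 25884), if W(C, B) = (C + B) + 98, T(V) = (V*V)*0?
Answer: 4*√1623 ≈ 161.15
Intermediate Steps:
T(V) = 0 (T(V) = V²*0 = 0)
W(C, B) = 98 + B + C (W(C, B) = (B + C) + 98 = 98 + B + C)
√(W(T(1) + 79, -93) + 25884) = √((98 - 93 + (0 + 79)) + 25884) = √((98 - 93 + 79) + 25884) = √(84 + 25884) = √25968 = 4*√1623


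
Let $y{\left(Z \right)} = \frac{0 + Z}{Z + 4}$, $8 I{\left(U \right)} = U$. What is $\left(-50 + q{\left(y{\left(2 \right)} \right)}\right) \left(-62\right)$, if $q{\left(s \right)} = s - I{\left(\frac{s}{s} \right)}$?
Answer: $\frac{37045}{12} \approx 3087.1$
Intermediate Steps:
$I{\left(U \right)} = \frac{U}{8}$
$y{\left(Z \right)} = \frac{Z}{4 + Z}$
$q{\left(s \right)} = - \frac{1}{8} + s$ ($q{\left(s \right)} = s - \frac{s \frac{1}{s}}{8} = s - \frac{1}{8} \cdot 1 = s - \frac{1}{8} = - \frac{1}{8} + s$)
$\left(-50 + q{\left(y{\left(2 \right)} \right)}\right) \left(-62\right) = \left(-50 - \left(\frac{1}{8} - \frac{2}{4 + 2}\right)\right) \left(-62\right) = \left(-50 - \left(\frac{1}{8} - \frac{2}{6}\right)\right) \left(-62\right) = \left(-50 + \left(- \frac{1}{8} + 2 \cdot \frac{1}{6}\right)\right) \left(-62\right) = \left(-50 + \left(- \frac{1}{8} + \frac{1}{3}\right)\right) \left(-62\right) = \left(-50 + \frac{5}{24}\right) \left(-62\right) = \left(- \frac{1195}{24}\right) \left(-62\right) = \frac{37045}{12}$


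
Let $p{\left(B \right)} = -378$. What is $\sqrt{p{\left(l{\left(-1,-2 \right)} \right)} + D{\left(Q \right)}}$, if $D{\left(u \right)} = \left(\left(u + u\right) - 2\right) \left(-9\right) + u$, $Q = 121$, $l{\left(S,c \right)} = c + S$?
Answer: $i \sqrt{2417} \approx 49.163 i$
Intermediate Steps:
$l{\left(S,c \right)} = S + c$
$D{\left(u \right)} = 18 - 17 u$ ($D{\left(u \right)} = \left(2 u - 2\right) \left(-9\right) + u = \left(-2 + 2 u\right) \left(-9\right) + u = \left(18 - 18 u\right) + u = 18 - 17 u$)
$\sqrt{p{\left(l{\left(-1,-2 \right)} \right)} + D{\left(Q \right)}} = \sqrt{-378 + \left(18 - 2057\right)} = \sqrt{-378 - 2039} = \sqrt{-2417} = i \sqrt{2417}$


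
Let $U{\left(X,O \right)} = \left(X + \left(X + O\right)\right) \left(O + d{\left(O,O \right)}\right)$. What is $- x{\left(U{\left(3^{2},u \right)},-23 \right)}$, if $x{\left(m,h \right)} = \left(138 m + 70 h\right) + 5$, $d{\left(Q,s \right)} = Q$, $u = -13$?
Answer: $19545$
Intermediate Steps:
$U{\left(X,O \right)} = 2 O \left(O + 2 X\right)$ ($U{\left(X,O \right)} = \left(X + \left(X + O\right)\right) \left(O + O\right) = \left(X + \left(O + X\right)\right) 2 O = \left(O + 2 X\right) 2 O = 2 O \left(O + 2 X\right)$)
$x{\left(m,h \right)} = 5 + 70 h + 138 m$ ($x{\left(m,h \right)} = \left(70 h + 138 m\right) + 5 = 5 + 70 h + 138 m$)
$- x{\left(U{\left(3^{2},u \right)},-23 \right)} = - (5 + 70 \left(-23\right) + 138 \cdot 2 \left(-13\right) \left(-13 + 2 \cdot 3^{2}\right)) = - (5 - 1610 + 138 \cdot 2 \left(-13\right) \left(-13 + 2 \cdot 9\right)) = - (5 - 1610 + 138 \cdot 2 \left(-13\right) \left(-13 + 18\right)) = - (5 - 1610 + 138 \cdot 2 \left(-13\right) 5) = - (5 - 1610 + 138 \left(-130\right)) = - (5 - 1610 - 17940) = \left(-1\right) \left(-19545\right) = 19545$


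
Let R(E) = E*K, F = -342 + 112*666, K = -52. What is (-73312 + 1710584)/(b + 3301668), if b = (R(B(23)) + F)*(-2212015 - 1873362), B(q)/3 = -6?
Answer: -818636/153579926727 ≈ -5.3304e-6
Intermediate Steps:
B(q) = -18 (B(q) = 3*(-6) = -18)
F = 74250 (F = -342 + 74592 = 74250)
R(E) = -52*E (R(E) = E*(-52) = -52*E)
b = -307163155122 (b = (-52*(-18) + 74250)*(-2212015 - 1873362) = (936 + 74250)*(-4085377) = 75186*(-4085377) = -307163155122)
(-73312 + 1710584)/(b + 3301668) = (-73312 + 1710584)/(-307163155122 + 3301668) = 1637272/(-307159853454) = 1637272*(-1/307159853454) = -818636/153579926727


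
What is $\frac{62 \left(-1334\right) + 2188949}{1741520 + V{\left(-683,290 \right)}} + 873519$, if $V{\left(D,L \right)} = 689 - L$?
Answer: $\frac{1521601449202}{1741919} \approx 8.7352 \cdot 10^{5}$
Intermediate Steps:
$\frac{62 \left(-1334\right) + 2188949}{1741520 + V{\left(-683,290 \right)}} + 873519 = \frac{62 \left(-1334\right) + 2188949}{1741520 + \left(689 - 290\right)} + 873519 = \frac{-82708 + 2188949}{1741520 + \left(689 - 290\right)} + 873519 = \frac{2106241}{1741520 + 399} + 873519 = \frac{2106241}{1741919} + 873519 = \frac{1521601449202}{1741919}$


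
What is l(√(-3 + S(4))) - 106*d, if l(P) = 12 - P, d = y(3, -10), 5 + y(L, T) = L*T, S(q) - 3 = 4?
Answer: 3720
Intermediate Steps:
S(q) = 7 (S(q) = 3 + 4 = 7)
y(L, T) = -5 + L*T
d = -35 (d = -5 + 3*(-10) = -5 - 30 = -35)
l(√(-3 + S(4))) - 106*d = (12 - √(-3 + 7)) - 106*(-35) = (12 - √4) + 3710 = (12 - 1*2) + 3710 = (12 - 2) + 3710 = 10 + 3710 = 3720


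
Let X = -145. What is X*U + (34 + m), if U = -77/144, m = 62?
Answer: 24989/144 ≈ 173.53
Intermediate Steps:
U = -77/144 (U = -77*1/144 = -77/144 ≈ -0.53472)
X*U + (34 + m) = -145*(-77/144) + (34 + 62) = 11165/144 + 96 = 24989/144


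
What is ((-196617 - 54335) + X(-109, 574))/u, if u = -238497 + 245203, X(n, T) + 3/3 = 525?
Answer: -125214/3353 ≈ -37.344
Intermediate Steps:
X(n, T) = 524 (X(n, T) = -1 + 525 = 524)
u = 6706
((-196617 - 54335) + X(-109, 574))/u = ((-196617 - 54335) + 524)/6706 = (-250952 + 524)*(1/6706) = -250428*1/6706 = -125214/3353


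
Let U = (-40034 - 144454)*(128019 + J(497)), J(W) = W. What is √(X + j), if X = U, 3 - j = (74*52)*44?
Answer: 19*I*√65678197 ≈ 1.5398e+5*I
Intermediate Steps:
U = -23709659808 (U = (-40034 - 144454)*(128019 + 497) = -184488*128516 = -23709659808)
j = -169309 (j = 3 - 74*52*44 = 3 - 3848*44 = 3 - 1*169312 = 3 - 169312 = -169309)
X = -23709659808
√(X + j) = √(-23709659808 - 169309) = √(-23709829117) = 19*I*√65678197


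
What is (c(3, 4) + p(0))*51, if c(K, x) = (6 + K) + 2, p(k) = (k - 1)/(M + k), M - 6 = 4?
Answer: 5559/10 ≈ 555.90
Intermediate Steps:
M = 10 (M = 6 + 4 = 10)
p(k) = (-1 + k)/(10 + k) (p(k) = (k - 1)/(10 + k) = (-1 + k)/(10 + k))
c(K, x) = 8 + K
(c(3, 4) + p(0))*51 = ((8 + 3) + (-1 + 0)/(10 + 0))*51 = (11 - 1/10)*51 = (109/10)*51 = 5559/10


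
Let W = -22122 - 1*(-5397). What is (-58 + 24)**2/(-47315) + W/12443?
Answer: -805727483/588740545 ≈ -1.3686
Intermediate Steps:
W = -16725 (W = -22122 + 5397 = -16725)
(-58 + 24)**2/(-47315) + W/12443 = (-58 + 24)**2/(-47315) - 16725/12443 = (-34)**2*(-1/47315) - 16725*1/12443 = 1156*(-1/47315) - 16725/12443 = -1156/47315 - 16725/12443 = -805727483/588740545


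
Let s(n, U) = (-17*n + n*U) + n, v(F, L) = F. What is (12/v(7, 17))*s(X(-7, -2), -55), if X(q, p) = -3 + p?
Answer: 4260/7 ≈ 608.57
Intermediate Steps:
s(n, U) = -16*n + U*n (s(n, U) = (-17*n + U*n) + n = -16*n + U*n)
(12/v(7, 17))*s(X(-7, -2), -55) = (12/7)*((-3 - 2)*(-16 - 55)) = (12*(1/7))*(-5*(-71)) = (12/7)*355 = 4260/7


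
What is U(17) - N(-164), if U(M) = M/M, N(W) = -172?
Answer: 173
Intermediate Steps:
U(M) = 1
U(17) - N(-164) = 1 - 1*(-172) = 1 + 172 = 173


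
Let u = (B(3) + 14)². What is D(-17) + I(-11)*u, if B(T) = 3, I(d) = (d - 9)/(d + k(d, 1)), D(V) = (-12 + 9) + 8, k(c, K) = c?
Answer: 2945/11 ≈ 267.73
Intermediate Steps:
D(V) = 5 (D(V) = -3 + 8 = 5)
I(d) = (-9 + d)/(2*d) (I(d) = (d - 9)/(d + d) = (-9 + d)/((2*d)) = (-9 + d)*(1/(2*d)) = (-9 + d)/(2*d))
u = 289 (u = (3 + 14)² = 17² = 289)
D(-17) + I(-11)*u = 5 + ((½)*(-9 - 11)/(-11))*289 = 5 + ((½)*(-1/11)*(-20))*289 = 5 + (10/11)*289 = 5 + 2890/11 = 2945/11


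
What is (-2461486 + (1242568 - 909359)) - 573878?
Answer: -2702155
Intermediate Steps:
(-2461486 + (1242568 - 909359)) - 573878 = (-2461486 + 333209) - 573878 = -2128277 - 573878 = -2702155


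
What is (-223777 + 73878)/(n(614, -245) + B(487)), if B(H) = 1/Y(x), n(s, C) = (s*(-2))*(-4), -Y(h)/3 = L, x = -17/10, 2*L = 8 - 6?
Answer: -449697/14735 ≈ -30.519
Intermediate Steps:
L = 1 (L = (8 - 6)/2 = (½)*2 = 1)
x = -17/10 (x = -17*⅒ = -17/10 ≈ -1.7000)
Y(h) = -3 (Y(h) = -3*1 = -3)
n(s, C) = 8*s (n(s, C) = -2*s*(-4) = 8*s)
B(H) = -⅓ (B(H) = 1/(-3) = -⅓)
(-223777 + 73878)/(n(614, -245) + B(487)) = (-223777 + 73878)/(8*614 - ⅓) = -149899/(4912 - ⅓) = -149899/14735/3 = -149899*3/14735 = -449697/14735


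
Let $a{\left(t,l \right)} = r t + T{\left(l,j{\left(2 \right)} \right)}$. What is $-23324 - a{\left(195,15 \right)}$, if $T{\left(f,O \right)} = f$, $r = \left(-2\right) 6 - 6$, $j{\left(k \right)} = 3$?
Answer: $-19829$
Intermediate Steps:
$r = -18$ ($r = -12 - 6 = -18$)
$a{\left(t,l \right)} = l - 18 t$ ($a{\left(t,l \right)} = - 18 t + l = l - 18 t$)
$-23324 - a{\left(195,15 \right)} = -23324 - \left(15 - 3510\right) = -23324 - -3495 = -23324 + 3495 = -19829$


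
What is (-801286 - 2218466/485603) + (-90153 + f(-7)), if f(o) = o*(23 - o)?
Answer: -432989647813/485603 ≈ -8.9165e+5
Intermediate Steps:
(-801286 - 2218466/485603) + (-90153 + f(-7)) = (-801286 - 2218466/485603) + (-90153 - 7*(23 - 1*(-7))) = (-801286 - 2218466*1/485603) + (-90153 - 7*(23 + 7)) = (-801286 - 2218466/485603) + (-90153 - 7*30) = -389109103924/485603 + (-90153 - 210) = -389109103924/485603 - 90363 = -432989647813/485603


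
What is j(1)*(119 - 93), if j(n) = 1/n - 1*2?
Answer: -26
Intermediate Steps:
j(n) = -2 + 1/n (j(n) = 1/n - 2 = -2 + 1/n)
j(1)*(119 - 93) = (-2 + 1/1)*(119 - 93) = (-2 + 1)*26 = -1*26 = -26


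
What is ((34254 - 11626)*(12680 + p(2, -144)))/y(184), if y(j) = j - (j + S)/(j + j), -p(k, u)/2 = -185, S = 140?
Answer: 27167176800/16847 ≈ 1.6126e+6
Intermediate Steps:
p(k, u) = 370 (p(k, u) = -2*(-185) = 370)
y(j) = j - (140 + j)/(2*j) (y(j) = j - (j + 140)/(j + j) = j - (140 + j)/(2*j))
((34254 - 11626)*(12680 + p(2, -144)))/y(184) = ((34254 - 11626)*(12680 + 370))/(-½ + 184 - 70/184) = (22628*13050)/(-½ + 184 - 70*1/184) = 295295400/(-½ + 184 - 35/92) = 295295400/(16847/92) = 295295400*(92/16847) = 27167176800/16847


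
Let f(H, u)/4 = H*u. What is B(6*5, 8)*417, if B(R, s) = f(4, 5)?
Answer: 33360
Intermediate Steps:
f(H, u) = 4*H*u (f(H, u) = 4*(H*u) = 4*H*u)
B(R, s) = 80 (B(R, s) = 4*4*5 = 80)
B(6*5, 8)*417 = 80*417 = 33360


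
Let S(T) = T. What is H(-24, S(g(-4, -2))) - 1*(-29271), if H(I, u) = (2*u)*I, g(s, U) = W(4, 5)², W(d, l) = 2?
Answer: 29079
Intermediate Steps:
g(s, U) = 4 (g(s, U) = 2² = 4)
H(I, u) = 2*I*u
H(-24, S(g(-4, -2))) - 1*(-29271) = 2*(-24)*4 - 1*(-29271) = -192 + 29271 = 29079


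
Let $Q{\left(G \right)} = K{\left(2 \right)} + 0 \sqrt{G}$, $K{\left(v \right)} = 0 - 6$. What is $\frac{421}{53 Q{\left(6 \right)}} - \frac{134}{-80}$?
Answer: $\frac{2233}{6360} \approx 0.3511$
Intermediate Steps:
$K{\left(v \right)} = -6$ ($K{\left(v \right)} = 0 - 6 = -6$)
$Q{\left(G \right)} = -6$ ($Q{\left(G \right)} = -6 + 0 \sqrt{G} = -6 + 0 = -6$)
$\frac{421}{53 Q{\left(6 \right)}} - \frac{134}{-80} = \frac{421}{53 \left(-6\right)} - \frac{134}{-80} = \frac{421}{-318} - - \frac{67}{40} = 421 \left(- \frac{1}{318}\right) + \frac{67}{40} = - \frac{421}{318} + \frac{67}{40} = \frac{2233}{6360}$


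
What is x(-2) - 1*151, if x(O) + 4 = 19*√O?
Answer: -155 + 19*I*√2 ≈ -155.0 + 26.87*I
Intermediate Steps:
x(O) = -4 + 19*√O
x(-2) - 1*151 = (-4 + 19*√(-2)) - 1*151 = (-4 + 19*(I*√2)) - 151 = (-4 + 19*I*√2) - 151 = -155 + 19*I*√2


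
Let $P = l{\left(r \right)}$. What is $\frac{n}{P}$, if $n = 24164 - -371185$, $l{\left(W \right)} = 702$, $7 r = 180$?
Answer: $\frac{131783}{234} \approx 563.17$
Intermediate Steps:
$r = \frac{180}{7}$ ($r = \frac{1}{7} \cdot 180 = \frac{180}{7} \approx 25.714$)
$P = 702$
$n = 395349$ ($n = 24164 + 371185 = 395349$)
$\frac{n}{P} = \frac{395349}{702} = 395349 \cdot \frac{1}{702} = \frac{131783}{234}$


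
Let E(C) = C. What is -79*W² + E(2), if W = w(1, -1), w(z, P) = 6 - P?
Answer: -3869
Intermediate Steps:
W = 7 (W = 6 - 1*(-1) = 6 + 1 = 7)
-79*W² + E(2) = -79*7² + 2 = -79*49 + 2 = -3871 + 2 = -3869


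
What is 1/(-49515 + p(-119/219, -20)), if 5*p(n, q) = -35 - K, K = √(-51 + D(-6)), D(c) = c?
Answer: -1238050/61310712157 + 5*I*√57/61310712157 ≈ -2.0193e-5 + 6.157e-10*I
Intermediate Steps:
K = I*√57 (K = √(-51 - 6) = √(-57) = I*√57 ≈ 7.5498*I)
p(n, q) = -7 - I*√57/5 (p(n, q) = (-35 - I*√57)/5 = -7 - I*√57/5)
1/(-49515 + p(-119/219, -20)) = 1/(-49515 + (-7 - I*√57/5)) = 1/(-49522 - I*√57/5)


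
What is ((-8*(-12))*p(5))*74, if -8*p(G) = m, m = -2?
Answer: 1776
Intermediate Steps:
p(G) = 1/4 (p(G) = -1/8*(-2) = 1/4)
((-8*(-12))*p(5))*74 = (-8*(-12)*(1/4))*74 = (96*(1/4))*74 = 24*74 = 1776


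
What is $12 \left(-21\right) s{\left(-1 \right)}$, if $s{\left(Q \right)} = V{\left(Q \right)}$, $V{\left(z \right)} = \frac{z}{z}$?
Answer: $-252$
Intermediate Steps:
$V{\left(z \right)} = 1$
$s{\left(Q \right)} = 1$
$12 \left(-21\right) s{\left(-1 \right)} = 12 \left(-21\right) 1 = \left(-252\right) 1 = -252$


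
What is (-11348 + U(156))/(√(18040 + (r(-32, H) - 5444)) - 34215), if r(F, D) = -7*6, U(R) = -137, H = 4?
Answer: 392959275/1170653671 + 11485*√12554/1170653671 ≈ 0.33677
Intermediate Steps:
r(F, D) = -42
(-11348 + U(156))/(√(18040 + (r(-32, H) - 5444)) - 34215) = (-11348 - 137)/(√(18040 + (-42 - 5444)) - 34215) = -11485/(√(18040 - 5486) - 34215) = -11485/(√12554 - 34215) = -11485/(-34215 + √12554)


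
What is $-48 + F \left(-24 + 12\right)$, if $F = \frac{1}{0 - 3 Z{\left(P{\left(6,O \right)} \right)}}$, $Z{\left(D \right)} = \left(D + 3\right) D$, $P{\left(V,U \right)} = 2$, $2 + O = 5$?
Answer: $- \frac{238}{5} \approx -47.6$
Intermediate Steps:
$O = 3$ ($O = -2 + 5 = 3$)
$Z{\left(D \right)} = D \left(3 + D\right)$ ($Z{\left(D \right)} = \left(3 + D\right) D = D \left(3 + D\right)$)
$F = - \frac{1}{30}$ ($F = \frac{1}{0 - 3 \cdot 2 \left(3 + 2\right)} = \frac{1}{0 - 3 \cdot 2 \cdot 5} = \frac{1}{0 - 30} = \frac{1}{-30} = - \frac{1}{30} \approx -0.033333$)
$-48 + F \left(-24 + 12\right) = -48 - \frac{-24 + 12}{30} = -48 - - \frac{2}{5} = -48 + \frac{2}{5} = - \frac{238}{5}$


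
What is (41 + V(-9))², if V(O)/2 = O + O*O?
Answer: 34225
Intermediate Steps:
V(O) = 2*O + 2*O² (V(O) = 2*(O + O*O) = 2*(O + O²) = 2*O + 2*O²)
(41 + V(-9))² = (41 + 2*(-9)*(1 - 9))² = (41 + 2*(-9)*(-8))² = (41 + 144)² = 185² = 34225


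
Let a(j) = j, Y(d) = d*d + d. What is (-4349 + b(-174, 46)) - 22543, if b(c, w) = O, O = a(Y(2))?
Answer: -26886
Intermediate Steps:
Y(d) = d + d**2 (Y(d) = d**2 + d = d + d**2)
O = 6 (O = 2*(1 + 2) = 2*3 = 6)
b(c, w) = 6
(-4349 + b(-174, 46)) - 22543 = (-4349 + 6) - 22543 = -4343 - 22543 = -26886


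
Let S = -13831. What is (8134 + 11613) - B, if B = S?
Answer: 33578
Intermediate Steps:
B = -13831
(8134 + 11613) - B = (8134 + 11613) - 1*(-13831) = 19747 + 13831 = 33578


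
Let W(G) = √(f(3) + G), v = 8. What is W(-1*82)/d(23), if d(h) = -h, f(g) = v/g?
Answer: -I*√714/69 ≈ -0.38726*I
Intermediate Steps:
f(g) = 8/g
W(G) = √(8/3 + G)
W(-1*82)/d(23) = (√(24 + 9*(-1*82))/3)/((-1*23)) = (√(24 + 9*(-82))/3)/(-23) = (√(24 - 738)/3)*(-1/23) = (√(-714)/3)*(-1/23) = ((I*√714)/3)*(-1/23) = (I*√714/3)*(-1/23) = -I*√714/69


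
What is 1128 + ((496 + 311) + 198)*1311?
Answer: 1318683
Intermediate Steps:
1128 + ((496 + 311) + 198)*1311 = 1128 + (807 + 198)*1311 = 1128 + 1005*1311 = 1128 + 1317555 = 1318683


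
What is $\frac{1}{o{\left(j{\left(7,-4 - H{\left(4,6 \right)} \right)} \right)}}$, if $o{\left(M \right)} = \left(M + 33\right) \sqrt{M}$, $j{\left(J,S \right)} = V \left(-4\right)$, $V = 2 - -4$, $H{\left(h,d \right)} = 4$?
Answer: $- \frac{i \sqrt{6}}{108} \approx - 0.02268 i$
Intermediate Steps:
$V = 6$ ($V = 2 + 4 = 6$)
$j{\left(J,S \right)} = -24$ ($j{\left(J,S \right)} = 6 \left(-4\right) = -24$)
$o{\left(M \right)} = \sqrt{M} \left(33 + M\right)$ ($o{\left(M \right)} = \left(33 + M\right) \sqrt{M} = \sqrt{M} \left(33 + M\right)$)
$\frac{1}{o{\left(j{\left(7,-4 - H{\left(4,6 \right)} \right)} \right)}} = \frac{1}{\sqrt{-24} \left(33 - 24\right)} = \frac{1}{2 i \sqrt{6} \cdot 9} = \frac{1}{18 i \sqrt{6}} = - \frac{i \sqrt{6}}{108}$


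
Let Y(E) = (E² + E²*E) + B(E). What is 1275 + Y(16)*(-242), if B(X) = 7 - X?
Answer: -1049731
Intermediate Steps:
Y(E) = 7 + E² + E³ - E (Y(E) = (E² + E²*E) + (7 - E) = (E² + E³) + (7 - E) = 7 + E² + E³ - E)
1275 + Y(16)*(-242) = 1275 + (7 + 16² + 16³ - 1*16)*(-242) = 1275 + (7 + 256 + 4096 - 16)*(-242) = 1275 + 4343*(-242) = 1275 - 1051006 = -1049731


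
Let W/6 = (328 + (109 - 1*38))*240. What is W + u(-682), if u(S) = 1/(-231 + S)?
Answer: 524573279/913 ≈ 5.7456e+5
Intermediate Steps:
W = 574560 (W = 6*((328 + (109 - 1*38))*240) = 6*((328 + (109 - 38))*240) = 6*((328 + 71)*240) = 6*(399*240) = 6*95760 = 574560)
W + u(-682) = 574560 + 1/(-231 - 682) = 574560 + 1/(-913) = 574560 - 1/913 = 524573279/913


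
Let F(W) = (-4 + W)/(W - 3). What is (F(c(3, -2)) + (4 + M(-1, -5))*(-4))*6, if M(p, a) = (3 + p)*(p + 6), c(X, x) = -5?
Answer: -1317/4 ≈ -329.25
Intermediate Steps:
F(W) = (-4 + W)/(-3 + W)
M(p, a) = (3 + p)*(6 + p)
(F(c(3, -2)) + (4 + M(-1, -5))*(-4))*6 = ((-4 - 5)/(-3 - 5) + (4 + (18 + (-1)² + 9*(-1)))*(-4))*6 = (-9/(-8) + (4 + (18 + 1 - 9))*(-4))*6 = (-⅛*(-9) + (4 + 10)*(-4))*6 = (9/8 + 14*(-4))*6 = (9/8 - 56)*6 = -439/8*6 = -1317/4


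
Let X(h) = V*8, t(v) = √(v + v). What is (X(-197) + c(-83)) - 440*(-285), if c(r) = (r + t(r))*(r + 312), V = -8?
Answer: 106329 + 229*I*√166 ≈ 1.0633e+5 + 2950.5*I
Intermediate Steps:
t(v) = √2*√v (t(v) = √(2*v) = √2*√v)
c(r) = (312 + r)*(r + √2*√r) (c(r) = (r + √2*√r)*(r + 312) = (r + √2*√r)*(312 + r) = (312 + r)*(r + √2*√r))
X(h) = -64 (X(h) = -8*8 = -64)
(X(-197) + c(-83)) - 440*(-285) = (-64 + ((-83)² + 312*(-83) + √2*(-83)^(3/2) + 312*√2*√(-83))) - 440*(-285) = (-64 + (6889 - 25896 + √2*(-83*I*√83) + 312*√2*(I*√83))) + 125400 = (-64 + (6889 - 25896 - 83*I*√166 + 312*I*√166)) + 125400 = (-64 + (-19007 + 229*I*√166)) + 125400 = (-19071 + 229*I*√166) + 125400 = 106329 + 229*I*√166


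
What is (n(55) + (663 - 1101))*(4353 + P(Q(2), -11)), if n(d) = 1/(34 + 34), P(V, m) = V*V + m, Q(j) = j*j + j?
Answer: -65194987/34 ≈ -1.9175e+6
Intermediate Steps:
Q(j) = j + j**2 (Q(j) = j**2 + j = j + j**2)
P(V, m) = m + V**2 (P(V, m) = V**2 + m = m + V**2)
n(d) = 1/68
(n(55) + (663 - 1101))*(4353 + P(Q(2), -11)) = (1/68 + (663 - 1101))*(4353 + (-11 + (2*(1 + 2))**2)) = (1/68 - 438)*(4353 + (-11 + (2*3)**2)) = -29783*(4353 + (-11 + 6**2))/68 = -29783*(4353 + (-11 + 36))/68 = -29783*(4353 + 25)/68 = -29783/68*4378 = -65194987/34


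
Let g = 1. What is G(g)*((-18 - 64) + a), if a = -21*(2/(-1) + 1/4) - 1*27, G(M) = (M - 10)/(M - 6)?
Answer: -2601/20 ≈ -130.05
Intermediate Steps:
G(M) = (-10 + M)/(-6 + M)
a = 39/4 (a = -21*(2*(-1) + 1*(1/4)) - 27 = -21*(-2 + 1/4) - 27 = -21*(-7/4) - 27 = 147/4 - 27 = 39/4 ≈ 9.7500)
G(g)*((-18 - 64) + a) = ((-10 + 1)/(-6 + 1))*((-18 - 64) + 39/4) = (-9/(-5))*(-82 + 39/4) = -1/5*(-9)*(-289/4) = (9/5)*(-289/4) = -2601/20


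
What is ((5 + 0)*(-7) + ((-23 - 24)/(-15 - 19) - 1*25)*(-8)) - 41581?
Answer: -704260/17 ≈ -41427.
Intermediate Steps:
((5 + 0)*(-7) + ((-23 - 24)/(-15 - 19) - 1*25)*(-8)) - 41581 = (5*(-7) + (-47/(-34) - 25)*(-8)) - 41581 = (-35 + (-47*(-1/34) - 25)*(-8)) - 41581 = (-35 + (47/34 - 25)*(-8)) - 41581 = (-35 - 803/34*(-8)) - 41581 = (-35 + 3212/17) - 41581 = 2617/17 - 41581 = -704260/17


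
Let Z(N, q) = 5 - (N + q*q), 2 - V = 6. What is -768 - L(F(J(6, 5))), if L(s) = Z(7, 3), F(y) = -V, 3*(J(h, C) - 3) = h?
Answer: -757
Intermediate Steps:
V = -4 (V = 2 - 1*6 = 2 - 6 = -4)
J(h, C) = 3 + h/3
F(y) = 4 (F(y) = -1*(-4) = 4)
Z(N, q) = 5 - N - q² (Z(N, q) = 5 - (N + q²) = 5 + (-N - q²) = 5 - N - q²)
L(s) = -11 (L(s) = 5 - 1*7 - 1*3² = 5 - 7 - 1*9 = 5 - 7 - 9 = -11)
-768 - L(F(J(6, 5))) = -768 - 1*(-11) = -768 + 11 = -757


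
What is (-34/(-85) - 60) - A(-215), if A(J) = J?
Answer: 777/5 ≈ 155.40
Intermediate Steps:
(-34/(-85) - 60) - A(-215) = (-34/(-85) - 60) - 1*(-215) = (-1/85*(-34) - 60) + 215 = (2/5 - 60) + 215 = -298/5 + 215 = 777/5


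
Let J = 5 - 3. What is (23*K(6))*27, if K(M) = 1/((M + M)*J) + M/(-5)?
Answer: -28773/40 ≈ -719.33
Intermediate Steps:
J = 2
K(M) = -M/5 + 1/(4*M) (K(M) = 1/((M + M)*2) + M/(-5) = (½)/(2*M) + M*(-⅕) = (1/(2*M))*(½) - M/5 = 1/(4*M) - M/5 = -M/5 + 1/(4*M))
(23*K(6))*27 = (23*(-⅕*6 + (¼)/6))*27 = (23*(-6/5 + (¼)*(⅙)))*27 = (23*(-6/5 + 1/24))*27 = (23*(-139/120))*27 = -3197/120*27 = -28773/40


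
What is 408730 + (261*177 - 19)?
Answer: 454908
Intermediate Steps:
408730 + (261*177 - 19) = 408730 + (46197 - 19) = 408730 + 46178 = 454908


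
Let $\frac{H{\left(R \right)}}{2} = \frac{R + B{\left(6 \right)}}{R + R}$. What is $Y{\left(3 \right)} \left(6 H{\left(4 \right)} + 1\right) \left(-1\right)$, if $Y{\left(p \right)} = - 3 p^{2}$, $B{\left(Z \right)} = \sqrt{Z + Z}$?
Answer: $189 + 81 \sqrt{3} \approx 329.3$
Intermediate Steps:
$B{\left(Z \right)} = \sqrt{2} \sqrt{Z}$ ($B{\left(Z \right)} = \sqrt{2 Z} = \sqrt{2} \sqrt{Z}$)
$H{\left(R \right)} = \frac{R + 2 \sqrt{3}}{R}$ ($H{\left(R \right)} = 2 \frac{R + \sqrt{2} \sqrt{6}}{R + R} = 2 \frac{R + 2 \sqrt{3}}{2 R} = \frac{R + 2 \sqrt{3}}{R}$)
$Y{\left(3 \right)} \left(6 H{\left(4 \right)} + 1\right) \left(-1\right) = - 3 \cdot 3^{2} \left(6 \frac{4 + 2 \sqrt{3}}{4} + 1\right) \left(-1\right) = \left(-3\right) 9 \left(6 \frac{4 + 2 \sqrt{3}}{4} + 1\right) \left(-1\right) = - 27 \left(6 \left(1 + \frac{\sqrt{3}}{2}\right) + 1\right) \left(-1\right) = - 27 \left(\left(6 + 3 \sqrt{3}\right) + 1\right) \left(-1\right) = - 27 \left(7 + 3 \sqrt{3}\right) \left(-1\right) = \left(-189 - 81 \sqrt{3}\right) \left(-1\right) = 189 + 81 \sqrt{3}$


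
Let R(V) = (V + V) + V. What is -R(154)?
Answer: -462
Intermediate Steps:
R(V) = 3*V (R(V) = 2*V + V = 3*V)
-R(154) = -3*154 = -1*462 = -462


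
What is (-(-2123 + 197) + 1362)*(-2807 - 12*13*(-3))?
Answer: -7690632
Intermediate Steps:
(-(-2123 + 197) + 1362)*(-2807 - 12*13*(-3)) = (-1*(-1926) + 1362)*(-2807 - 156*(-3)) = (1926 + 1362)*(-2807 + 468) = 3288*(-2339) = -7690632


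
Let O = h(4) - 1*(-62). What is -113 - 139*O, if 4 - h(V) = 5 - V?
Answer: -9148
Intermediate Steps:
h(V) = -1 + V (h(V) = 4 - (5 - V) = 4 + (-5 + V) = -1 + V)
O = 65 (O = (-1 + 4) - 1*(-62) = 3 + 62 = 65)
-113 - 139*O = -113 - 139*65 = -113 - 9035 = -9148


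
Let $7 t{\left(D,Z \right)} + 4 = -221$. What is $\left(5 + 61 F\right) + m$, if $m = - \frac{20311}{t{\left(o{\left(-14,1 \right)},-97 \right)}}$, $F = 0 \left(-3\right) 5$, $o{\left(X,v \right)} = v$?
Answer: $\frac{143302}{225} \approx 636.9$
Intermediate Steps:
$t{\left(D,Z \right)} = - \frac{225}{7}$ ($t{\left(D,Z \right)} = - \frac{4}{7} + \frac{1}{7} \left(-221\right) = - \frac{4}{7} - \frac{221}{7} = - \frac{225}{7}$)
$F = 0$ ($F = 0 \cdot 5 = 0$)
$m = \frac{142177}{225}$ ($m = - \frac{20311}{- \frac{225}{7}} = \left(-20311\right) \left(- \frac{7}{225}\right) = \frac{142177}{225} \approx 631.9$)
$\left(5 + 61 F\right) + m = \left(5 + 61 \cdot 0\right) + \frac{142177}{225} = \left(5 + 0\right) + \frac{142177}{225} = 5 + \frac{142177}{225} = \frac{143302}{225}$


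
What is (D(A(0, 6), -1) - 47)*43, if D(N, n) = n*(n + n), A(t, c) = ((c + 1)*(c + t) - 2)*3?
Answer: -1935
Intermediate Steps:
A(t, c) = -6 + 3*(1 + c)*(c + t) (A(t, c) = ((1 + c)*(c + t) - 2)*3 = (-2 + (1 + c)*(c + t))*3 = -6 + 3*(1 + c)*(c + t))
D(N, n) = 2*n² (D(N, n) = n*(2*n) = 2*n²)
(D(A(0, 6), -1) - 47)*43 = (2*(-1)² - 47)*43 = (2*1 - 47)*43 = (2 - 47)*43 = -45*43 = -1935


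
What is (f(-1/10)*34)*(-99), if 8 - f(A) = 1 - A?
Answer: -116127/5 ≈ -23225.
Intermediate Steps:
f(A) = 7 + A (f(A) = 8 - (1 - A) = 8 + (-1 + A) = 7 + A)
(f(-1/10)*34)*(-99) = ((7 - 1/10)*34)*(-99) = ((7 - 1*⅒)*34)*(-99) = ((7 - ⅒)*34)*(-99) = ((69/10)*34)*(-99) = (1173/5)*(-99) = -116127/5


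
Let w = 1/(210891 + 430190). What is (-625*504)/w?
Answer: -201940515000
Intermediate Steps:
w = 1/641081 ≈ 1.5599e-6
(-625*504)/w = (-625*504)/(1/641081) = -315000*641081 = -201940515000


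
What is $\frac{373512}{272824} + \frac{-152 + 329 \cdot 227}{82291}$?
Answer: $\frac{6383815192}{2806369973} \approx 2.2748$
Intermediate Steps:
$\frac{373512}{272824} + \frac{-152 + 329 \cdot 227}{82291} = 373512 \cdot \frac{1}{272824} + \left(-152 + 74683\right) \frac{1}{82291} = \frac{46689}{34103} + 74531 \cdot \frac{1}{82291} = \frac{46689}{34103} + \frac{74531}{82291} = \frac{6383815192}{2806369973}$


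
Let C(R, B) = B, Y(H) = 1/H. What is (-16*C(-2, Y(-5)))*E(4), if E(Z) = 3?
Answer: 48/5 ≈ 9.6000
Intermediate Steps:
(-16*C(-2, Y(-5)))*E(4) = -16/(-5)*3 = -16*(-⅕)*3 = (16/5)*3 = 48/5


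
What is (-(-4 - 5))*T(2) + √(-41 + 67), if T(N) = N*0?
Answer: √26 ≈ 5.0990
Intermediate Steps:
T(N) = 0
(-(-4 - 5))*T(2) + √(-41 + 67) = -(-4 - 5)*0 + √(-41 + 67) = -1*(-9)*0 + √26 = 9*0 + √26 = 0 + √26 = √26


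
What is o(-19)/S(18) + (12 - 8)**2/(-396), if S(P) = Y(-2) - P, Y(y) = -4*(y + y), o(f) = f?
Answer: 1873/198 ≈ 9.4596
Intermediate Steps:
Y(y) = -8*y
S(P) = 16 - P (S(P) = -8*(-2) - P = 16 - P)
o(-19)/S(18) + (12 - 8)**2/(-396) = -19/(16 - 1*18) + (12 - 8)**2/(-396) = -19/(16 - 18) + 4**2*(-1/396) = -19/(-2) + 16*(-1/396) = -19*(-1/2) - 4/99 = 19/2 - 4/99 = 1873/198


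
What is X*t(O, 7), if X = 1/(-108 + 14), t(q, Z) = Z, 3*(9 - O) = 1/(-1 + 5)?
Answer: -7/94 ≈ -0.074468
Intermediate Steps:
O = 107/12 (O = 9 - 1/(3*(-1 + 5)) = 9 - ⅓/4 = 9 - ⅓*¼ = 9 - 1/12 = 107/12 ≈ 8.9167)
X = -1/94 (X = 1/(-94) = -1/94 ≈ -0.010638)
X*t(O, 7) = -1/94*7 = -7/94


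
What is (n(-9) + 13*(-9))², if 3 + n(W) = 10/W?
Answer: 1188100/81 ≈ 14668.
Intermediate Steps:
n(W) = -3 + 10/W
(n(-9) + 13*(-9))² = ((-3 + 10/(-9)) + 13*(-9))² = ((-3 + 10*(-⅑)) - 117)² = ((-3 - 10/9) - 117)² = (-37/9 - 117)² = (-1090/9)² = 1188100/81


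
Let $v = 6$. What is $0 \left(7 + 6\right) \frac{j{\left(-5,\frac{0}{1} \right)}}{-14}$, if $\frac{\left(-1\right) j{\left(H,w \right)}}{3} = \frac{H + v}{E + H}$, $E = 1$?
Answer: $0$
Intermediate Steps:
$j{\left(H,w \right)} = - \frac{3 \left(6 + H\right)}{1 + H}$ ($j{\left(H,w \right)} = - 3 \frac{H + 6}{1 + H} = - 3 \frac{6 + H}{1 + H} = - \frac{3 \left(6 + H\right)}{1 + H}$)
$0 \left(7 + 6\right) \frac{j{\left(-5,\frac{0}{1} \right)}}{-14} = 0 \left(7 + 6\right) \frac{3 \frac{1}{1 - 5} \left(-6 - -5\right)}{-14} = 0 \cdot 13 \frac{3 \left(-6 + 5\right)}{-4} \left(- \frac{1}{14}\right) = 0 \cdot 3 \left(- \frac{1}{4}\right) \left(-1\right) \left(- \frac{1}{14}\right) = 0 \cdot \frac{3}{4} \left(- \frac{1}{14}\right) = 0 \left(- \frac{3}{56}\right) = 0$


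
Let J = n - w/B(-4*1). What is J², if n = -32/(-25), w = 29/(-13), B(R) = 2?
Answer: 2424249/422500 ≈ 5.7379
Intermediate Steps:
w = -29/13 (w = 29*(-1/13) = -29/13 ≈ -2.2308)
n = 32/25 (n = -32*(-1/25) = 32/25 ≈ 1.2800)
J = 1557/650 (J = 32/25 - (-29)/(13*2) = 32/25 - 1*(-29/26) = 32/25 + 29/26 = 1557/650 ≈ 2.3954)
J² = (1557/650)² = 2424249/422500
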